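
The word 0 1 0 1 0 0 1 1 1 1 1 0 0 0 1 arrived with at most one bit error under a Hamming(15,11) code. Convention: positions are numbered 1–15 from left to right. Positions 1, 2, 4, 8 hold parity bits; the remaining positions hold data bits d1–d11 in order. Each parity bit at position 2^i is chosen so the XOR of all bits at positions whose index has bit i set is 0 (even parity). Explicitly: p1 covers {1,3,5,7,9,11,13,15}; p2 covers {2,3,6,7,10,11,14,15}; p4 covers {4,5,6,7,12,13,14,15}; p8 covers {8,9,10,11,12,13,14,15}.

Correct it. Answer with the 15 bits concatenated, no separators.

s1 (pos 1,3,5,7,9,11,13,15): 0⊕0⊕0⊕1⊕1⊕1⊕0⊕1 = 0
s2 (pos 2,3,6,7,10,11,14,15): 1⊕0⊕0⊕1⊕1⊕1⊕0⊕1 = 1
s4 (pos 4,5,6,7,12,13,14,15): 1⊕0⊕0⊕1⊕0⊕0⊕0⊕1 = 1
s8 (pos 8,9,10,11,12,13,14,15): 1⊕1⊕1⊕1⊕0⊕0⊕0⊕1 = 1
Syndrome s8…s1 = 1110 → error at position 14.
Flip position 14: 010100111110001 → 010100111110011

010100111110011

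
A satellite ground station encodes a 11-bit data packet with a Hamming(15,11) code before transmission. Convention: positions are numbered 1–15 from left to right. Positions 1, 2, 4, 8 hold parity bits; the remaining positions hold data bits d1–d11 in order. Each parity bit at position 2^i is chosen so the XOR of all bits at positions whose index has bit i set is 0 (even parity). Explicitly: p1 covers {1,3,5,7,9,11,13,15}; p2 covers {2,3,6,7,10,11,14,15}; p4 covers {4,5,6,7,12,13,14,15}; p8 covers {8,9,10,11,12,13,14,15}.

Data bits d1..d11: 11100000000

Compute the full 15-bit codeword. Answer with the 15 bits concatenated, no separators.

Place data at non-parity positions: p1 p2 1 p4 1 1 0 p8 0 0 0 0 0 0 0
p1 (pos 1,3,5,7,9,11,13,15): XOR of data positions = 1⊕1⊕0⊕0⊕0⊕0⊕0 = 0
p2 (pos 2,3,6,7,10,11,14,15): XOR of data positions = 1⊕1⊕0⊕0⊕0⊕0⊕0 = 0
p4 (pos 4,5,6,7,12,13,14,15): XOR of data positions = 1⊕1⊕0⊕0⊕0⊕0⊕0 = 0
p8 (pos 8,9,10,11,12,13,14,15): XOR of data positions = 0⊕0⊕0⊕0⊕0⊕0⊕0 = 0
Codeword: 001011000000000

001011000000000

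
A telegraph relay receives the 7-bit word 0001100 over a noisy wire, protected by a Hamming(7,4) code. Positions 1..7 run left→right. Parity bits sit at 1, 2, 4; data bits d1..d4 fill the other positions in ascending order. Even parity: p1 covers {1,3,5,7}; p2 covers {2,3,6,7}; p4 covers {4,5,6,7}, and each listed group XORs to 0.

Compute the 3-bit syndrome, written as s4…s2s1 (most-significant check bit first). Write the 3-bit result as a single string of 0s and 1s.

s1 (pos 1,3,5,7): 0⊕0⊕1⊕0 = 1
s2 (pos 2,3,6,7): 0⊕0⊕0⊕0 = 0
s4 (pos 4,5,6,7): 1⊕1⊕0⊕0 = 0
Syndrome s4…s1 = 001 → error at position 1.

001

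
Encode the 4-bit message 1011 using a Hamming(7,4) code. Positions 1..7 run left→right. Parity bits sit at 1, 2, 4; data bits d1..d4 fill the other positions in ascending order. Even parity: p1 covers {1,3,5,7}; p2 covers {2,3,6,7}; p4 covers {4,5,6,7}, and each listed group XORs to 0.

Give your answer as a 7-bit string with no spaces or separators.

Place data at non-parity positions: p1 p2 1 p4 0 1 1
p1 (pos 1,3,5,7): XOR of data positions = 1⊕0⊕1 = 0
p2 (pos 2,3,6,7): XOR of data positions = 1⊕1⊕1 = 1
p4 (pos 4,5,6,7): XOR of data positions = 0⊕1⊕1 = 0
Codeword: 0110011

0110011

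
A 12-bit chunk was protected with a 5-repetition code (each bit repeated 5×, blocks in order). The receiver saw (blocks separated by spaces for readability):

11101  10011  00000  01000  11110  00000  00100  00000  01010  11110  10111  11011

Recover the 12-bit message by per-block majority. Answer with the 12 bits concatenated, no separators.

Block 1 (11101): 4 ones → 1
Block 2 (10011): 3 ones → 1
Block 3 (00000): 0 ones → 0
Block 4 (01000): 1 one → 0
Block 5 (11110): 4 ones → 1
Block 6 (00000): 0 ones → 0
Block 7 (00100): 1 one → 0
Block 8 (00000): 0 ones → 0
Block 9 (01010): 2 ones → 0
Block 10 (11110): 4 ones → 1
Block 11 (10111): 4 ones → 1
Block 12 (11011): 4 ones → 1

110010000111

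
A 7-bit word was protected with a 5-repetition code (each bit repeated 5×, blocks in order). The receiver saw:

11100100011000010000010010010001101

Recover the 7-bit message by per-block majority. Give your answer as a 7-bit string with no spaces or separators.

Block 1 (11100): 3 ones → 1
Block 2 (10001): 2 ones → 0
Block 3 (10000): 1 one → 0
Block 4 (10000): 1 one → 0
Block 5 (01001): 2 ones → 0
Block 6 (00100): 1 one → 0
Block 7 (01101): 3 ones → 1

1000001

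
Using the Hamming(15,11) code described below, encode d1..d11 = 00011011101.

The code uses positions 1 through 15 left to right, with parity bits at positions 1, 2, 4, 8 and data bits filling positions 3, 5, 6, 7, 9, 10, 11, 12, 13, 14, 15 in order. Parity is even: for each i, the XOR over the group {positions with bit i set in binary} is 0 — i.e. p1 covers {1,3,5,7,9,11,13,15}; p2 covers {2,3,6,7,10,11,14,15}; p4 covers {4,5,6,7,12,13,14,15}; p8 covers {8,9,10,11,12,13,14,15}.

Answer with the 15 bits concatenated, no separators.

Place data at non-parity positions: p1 p2 0 p4 0 0 1 p8 1 0 1 1 1 0 1
p1 (pos 1,3,5,7,9,11,13,15): XOR of data positions = 0⊕0⊕1⊕1⊕1⊕1⊕1 = 1
p2 (pos 2,3,6,7,10,11,14,15): XOR of data positions = 0⊕0⊕1⊕0⊕1⊕0⊕1 = 1
p4 (pos 4,5,6,7,12,13,14,15): XOR of data positions = 0⊕0⊕1⊕1⊕1⊕0⊕1 = 0
p8 (pos 8,9,10,11,12,13,14,15): XOR of data positions = 1⊕0⊕1⊕1⊕1⊕0⊕1 = 1
Codeword: 110000111011101

110000111011101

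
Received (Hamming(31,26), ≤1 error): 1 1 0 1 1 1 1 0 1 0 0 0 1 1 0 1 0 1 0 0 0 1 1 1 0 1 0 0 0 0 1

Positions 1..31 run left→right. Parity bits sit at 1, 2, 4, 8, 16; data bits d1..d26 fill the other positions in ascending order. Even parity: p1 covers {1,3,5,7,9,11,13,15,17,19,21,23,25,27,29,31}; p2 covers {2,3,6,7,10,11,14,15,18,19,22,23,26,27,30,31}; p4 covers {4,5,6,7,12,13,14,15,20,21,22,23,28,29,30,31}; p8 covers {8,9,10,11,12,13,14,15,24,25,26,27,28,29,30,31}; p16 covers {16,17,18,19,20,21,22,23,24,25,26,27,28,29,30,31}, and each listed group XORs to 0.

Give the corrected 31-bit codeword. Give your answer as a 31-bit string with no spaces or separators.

s1 (pos 1,3,5,7,9,11,13,15,17,19,21,23,25,27,29,31): 1⊕0⊕1⊕1⊕1⊕0⊕1⊕0⊕0⊕0⊕0⊕1⊕0⊕0⊕0⊕1 = 1
s2 (pos 2,3,6,7,10,11,14,15,18,19,22,23,26,27,30,31): 1⊕0⊕1⊕1⊕0⊕0⊕1⊕0⊕1⊕0⊕1⊕1⊕1⊕0⊕0⊕1 = 1
s4 (pos 4,5,6,7,12,13,14,15,20,21,22,23,28,29,30,31): 1⊕1⊕1⊕1⊕0⊕1⊕1⊕0⊕0⊕0⊕1⊕1⊕0⊕0⊕0⊕1 = 1
s8 (pos 8,9,10,11,12,13,14,15,24,25,26,27,28,29,30,31): 0⊕1⊕0⊕0⊕0⊕1⊕1⊕0⊕1⊕0⊕1⊕0⊕0⊕0⊕0⊕1 = 0
s16 (pos 16,17,18,19,20,21,22,23,24,25,26,27,28,29,30,31): 1⊕0⊕1⊕0⊕0⊕0⊕1⊕1⊕1⊕0⊕1⊕0⊕0⊕0⊕0⊕1 = 1
Syndrome s16…s1 = 10111 → error at position 23.
Flip position 23: 1101111010001101010001110100001 → 1101111010001101010001010100001

1101111010001101010001010100001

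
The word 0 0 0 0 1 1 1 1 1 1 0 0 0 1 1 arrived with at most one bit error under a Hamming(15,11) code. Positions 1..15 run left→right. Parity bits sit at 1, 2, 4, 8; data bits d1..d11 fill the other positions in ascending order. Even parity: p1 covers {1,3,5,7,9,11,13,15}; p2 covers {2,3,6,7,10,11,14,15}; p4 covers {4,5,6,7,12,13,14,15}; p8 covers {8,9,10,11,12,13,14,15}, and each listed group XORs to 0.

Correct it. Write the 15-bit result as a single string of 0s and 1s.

s1 (pos 1,3,5,7,9,11,13,15): 0⊕0⊕1⊕1⊕1⊕0⊕0⊕1 = 0
s2 (pos 2,3,6,7,10,11,14,15): 0⊕0⊕1⊕1⊕1⊕0⊕1⊕1 = 1
s4 (pos 4,5,6,7,12,13,14,15): 0⊕1⊕1⊕1⊕0⊕0⊕1⊕1 = 1
s8 (pos 8,9,10,11,12,13,14,15): 1⊕1⊕1⊕0⊕0⊕0⊕1⊕1 = 1
Syndrome s8…s1 = 1110 → error at position 14.
Flip position 14: 000011111100011 → 000011111100001

000011111100001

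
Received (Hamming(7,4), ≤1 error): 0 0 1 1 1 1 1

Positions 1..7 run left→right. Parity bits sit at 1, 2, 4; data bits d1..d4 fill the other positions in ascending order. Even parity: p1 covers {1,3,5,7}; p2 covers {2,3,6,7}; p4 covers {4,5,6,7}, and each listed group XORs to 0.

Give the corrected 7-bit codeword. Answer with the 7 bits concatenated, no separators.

s1 (pos 1,3,5,7): 0⊕1⊕1⊕1 = 1
s2 (pos 2,3,6,7): 0⊕1⊕1⊕1 = 1
s4 (pos 4,5,6,7): 1⊕1⊕1⊕1 = 0
Syndrome s4…s1 = 011 → error at position 3.
Flip position 3: 0011111 → 0001111

0001111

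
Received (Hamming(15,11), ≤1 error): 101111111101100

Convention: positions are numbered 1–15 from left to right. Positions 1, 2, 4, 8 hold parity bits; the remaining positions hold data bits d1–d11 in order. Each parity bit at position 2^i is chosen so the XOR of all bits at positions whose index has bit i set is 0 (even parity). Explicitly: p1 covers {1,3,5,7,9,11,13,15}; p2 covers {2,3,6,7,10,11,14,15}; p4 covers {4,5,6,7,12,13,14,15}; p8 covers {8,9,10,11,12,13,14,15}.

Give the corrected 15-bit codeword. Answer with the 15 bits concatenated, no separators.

101111101101100

s1 (pos 1,3,5,7,9,11,13,15): 1⊕1⊕1⊕1⊕1⊕0⊕1⊕0 = 0
s2 (pos 2,3,6,7,10,11,14,15): 0⊕1⊕1⊕1⊕1⊕0⊕0⊕0 = 0
s4 (pos 4,5,6,7,12,13,14,15): 1⊕1⊕1⊕1⊕1⊕1⊕0⊕0 = 0
s8 (pos 8,9,10,11,12,13,14,15): 1⊕1⊕1⊕0⊕1⊕1⊕0⊕0 = 1
Syndrome s8…s1 = 1000 → error at position 8.
Flip position 8: 101111111101100 → 101111101101100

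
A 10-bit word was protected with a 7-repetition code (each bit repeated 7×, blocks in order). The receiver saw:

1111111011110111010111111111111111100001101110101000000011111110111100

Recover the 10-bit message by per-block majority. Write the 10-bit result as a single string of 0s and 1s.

Block 1 (1111111): 7 ones → 1
Block 2 (0111101): 5 ones → 1
Block 3 (1101011): 5 ones → 1
Block 4 (1111111): 7 ones → 1
Block 5 (1111111): 7 ones → 1
Block 6 (0000110): 2 ones → 0
Block 7 (1110101): 5 ones → 1
Block 8 (0000000): 0 ones → 0
Block 9 (1111111): 7 ones → 1
Block 10 (0111100): 4 ones → 1

1111101011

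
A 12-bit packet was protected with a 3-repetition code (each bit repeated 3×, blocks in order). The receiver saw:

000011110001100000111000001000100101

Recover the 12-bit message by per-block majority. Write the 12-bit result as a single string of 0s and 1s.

Block 1 (000): 0 ones → 0
Block 2 (011): 2 ones → 1
Block 3 (110): 2 ones → 1
Block 4 (001): 1 one → 0
Block 5 (100): 1 one → 0
Block 6 (000): 0 ones → 0
Block 7 (111): 3 ones → 1
Block 8 (000): 0 ones → 0
Block 9 (001): 1 one → 0
Block 10 (000): 0 ones → 0
Block 11 (100): 1 one → 0
Block 12 (101): 2 ones → 1

011000100001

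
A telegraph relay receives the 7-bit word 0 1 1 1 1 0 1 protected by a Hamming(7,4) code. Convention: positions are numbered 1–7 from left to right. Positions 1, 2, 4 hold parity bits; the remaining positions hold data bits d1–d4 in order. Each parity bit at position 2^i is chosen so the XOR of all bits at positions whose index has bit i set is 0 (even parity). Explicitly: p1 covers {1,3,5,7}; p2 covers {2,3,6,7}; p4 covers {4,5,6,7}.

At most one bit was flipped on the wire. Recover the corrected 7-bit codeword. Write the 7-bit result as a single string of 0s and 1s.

0111100

s1 (pos 1,3,5,7): 0⊕1⊕1⊕1 = 1
s2 (pos 2,3,6,7): 1⊕1⊕0⊕1 = 1
s4 (pos 4,5,6,7): 1⊕1⊕0⊕1 = 1
Syndrome s4…s1 = 111 → error at position 7.
Flip position 7: 0111101 → 0111100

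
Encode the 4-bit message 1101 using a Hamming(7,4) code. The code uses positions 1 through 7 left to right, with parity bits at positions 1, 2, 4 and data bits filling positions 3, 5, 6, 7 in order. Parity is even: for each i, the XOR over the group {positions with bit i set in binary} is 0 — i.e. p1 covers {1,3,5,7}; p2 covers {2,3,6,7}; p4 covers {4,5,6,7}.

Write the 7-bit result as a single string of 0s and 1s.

1010101

Place data at non-parity positions: p1 p2 1 p4 1 0 1
p1 (pos 1,3,5,7): XOR of data positions = 1⊕1⊕1 = 1
p2 (pos 2,3,6,7): XOR of data positions = 1⊕0⊕1 = 0
p4 (pos 4,5,6,7): XOR of data positions = 1⊕0⊕1 = 0
Codeword: 1010101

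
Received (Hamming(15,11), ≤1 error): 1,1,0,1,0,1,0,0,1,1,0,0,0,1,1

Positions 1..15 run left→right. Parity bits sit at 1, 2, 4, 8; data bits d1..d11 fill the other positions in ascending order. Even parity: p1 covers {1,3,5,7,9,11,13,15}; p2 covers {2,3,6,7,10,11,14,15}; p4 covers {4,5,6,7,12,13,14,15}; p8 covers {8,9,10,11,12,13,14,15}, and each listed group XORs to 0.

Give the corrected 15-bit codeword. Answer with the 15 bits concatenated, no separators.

111101001100011

s1 (pos 1,3,5,7,9,11,13,15): 1⊕0⊕0⊕0⊕1⊕0⊕0⊕1 = 1
s2 (pos 2,3,6,7,10,11,14,15): 1⊕0⊕1⊕0⊕1⊕0⊕1⊕1 = 1
s4 (pos 4,5,6,7,12,13,14,15): 1⊕0⊕1⊕0⊕0⊕0⊕1⊕1 = 0
s8 (pos 8,9,10,11,12,13,14,15): 0⊕1⊕1⊕0⊕0⊕0⊕1⊕1 = 0
Syndrome s8…s1 = 0011 → error at position 3.
Flip position 3: 110101001100011 → 111101001100011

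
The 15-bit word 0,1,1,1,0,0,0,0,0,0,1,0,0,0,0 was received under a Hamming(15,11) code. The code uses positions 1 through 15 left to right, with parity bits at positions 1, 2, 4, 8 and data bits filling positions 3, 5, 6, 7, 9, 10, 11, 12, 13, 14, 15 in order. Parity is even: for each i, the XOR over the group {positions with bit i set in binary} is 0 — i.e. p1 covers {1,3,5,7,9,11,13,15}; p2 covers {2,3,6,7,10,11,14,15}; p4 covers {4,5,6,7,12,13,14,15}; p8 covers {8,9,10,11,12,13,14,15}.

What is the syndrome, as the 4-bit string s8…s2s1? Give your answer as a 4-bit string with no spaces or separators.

s1 (pos 1,3,5,7,9,11,13,15): 0⊕1⊕0⊕0⊕0⊕1⊕0⊕0 = 0
s2 (pos 2,3,6,7,10,11,14,15): 1⊕1⊕0⊕0⊕0⊕1⊕0⊕0 = 1
s4 (pos 4,5,6,7,12,13,14,15): 1⊕0⊕0⊕0⊕0⊕0⊕0⊕0 = 1
s8 (pos 8,9,10,11,12,13,14,15): 0⊕0⊕0⊕1⊕0⊕0⊕0⊕0 = 1
Syndrome s8…s1 = 1110 → error at position 14.

1110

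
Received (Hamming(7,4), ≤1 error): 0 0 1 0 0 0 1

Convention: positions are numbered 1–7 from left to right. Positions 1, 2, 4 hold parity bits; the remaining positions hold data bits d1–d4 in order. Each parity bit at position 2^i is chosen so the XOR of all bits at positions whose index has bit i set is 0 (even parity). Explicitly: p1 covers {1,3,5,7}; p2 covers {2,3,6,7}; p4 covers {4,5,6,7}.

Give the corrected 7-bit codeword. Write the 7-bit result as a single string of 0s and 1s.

s1 (pos 1,3,5,7): 0⊕1⊕0⊕1 = 0
s2 (pos 2,3,6,7): 0⊕1⊕0⊕1 = 0
s4 (pos 4,5,6,7): 0⊕0⊕0⊕1 = 1
Syndrome s4…s1 = 100 → error at position 4.
Flip position 4: 0010001 → 0011001

0011001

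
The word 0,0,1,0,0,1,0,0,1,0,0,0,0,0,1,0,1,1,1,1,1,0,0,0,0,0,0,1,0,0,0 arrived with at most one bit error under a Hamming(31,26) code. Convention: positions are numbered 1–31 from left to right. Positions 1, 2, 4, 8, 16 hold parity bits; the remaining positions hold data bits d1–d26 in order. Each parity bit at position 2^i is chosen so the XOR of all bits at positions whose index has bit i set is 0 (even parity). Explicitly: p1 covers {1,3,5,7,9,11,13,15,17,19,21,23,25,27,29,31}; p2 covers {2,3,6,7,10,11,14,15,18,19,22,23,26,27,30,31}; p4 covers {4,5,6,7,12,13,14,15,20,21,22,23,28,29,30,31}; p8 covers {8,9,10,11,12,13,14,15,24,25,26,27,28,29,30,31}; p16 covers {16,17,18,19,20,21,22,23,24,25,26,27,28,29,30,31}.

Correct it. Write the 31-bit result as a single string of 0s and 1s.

0010010010000110111110000001000

s1 (pos 1,3,5,7,9,11,13,15,17,19,21,23,25,27,29,31): 0⊕1⊕0⊕0⊕1⊕0⊕0⊕1⊕1⊕1⊕1⊕0⊕0⊕0⊕0⊕0 = 0
s2 (pos 2,3,6,7,10,11,14,15,18,19,22,23,26,27,30,31): 0⊕1⊕1⊕0⊕0⊕0⊕0⊕1⊕1⊕1⊕0⊕0⊕0⊕0⊕0⊕0 = 1
s4 (pos 4,5,6,7,12,13,14,15,20,21,22,23,28,29,30,31): 0⊕0⊕1⊕0⊕0⊕0⊕0⊕1⊕1⊕1⊕0⊕0⊕1⊕0⊕0⊕0 = 1
s8 (pos 8,9,10,11,12,13,14,15,24,25,26,27,28,29,30,31): 0⊕1⊕0⊕0⊕0⊕0⊕0⊕1⊕0⊕0⊕0⊕0⊕1⊕0⊕0⊕0 = 1
s16 (pos 16,17,18,19,20,21,22,23,24,25,26,27,28,29,30,31): 0⊕1⊕1⊕1⊕1⊕1⊕0⊕0⊕0⊕0⊕0⊕0⊕1⊕0⊕0⊕0 = 0
Syndrome s16…s1 = 01110 → error at position 14.
Flip position 14: 0010010010000010111110000001000 → 0010010010000110111110000001000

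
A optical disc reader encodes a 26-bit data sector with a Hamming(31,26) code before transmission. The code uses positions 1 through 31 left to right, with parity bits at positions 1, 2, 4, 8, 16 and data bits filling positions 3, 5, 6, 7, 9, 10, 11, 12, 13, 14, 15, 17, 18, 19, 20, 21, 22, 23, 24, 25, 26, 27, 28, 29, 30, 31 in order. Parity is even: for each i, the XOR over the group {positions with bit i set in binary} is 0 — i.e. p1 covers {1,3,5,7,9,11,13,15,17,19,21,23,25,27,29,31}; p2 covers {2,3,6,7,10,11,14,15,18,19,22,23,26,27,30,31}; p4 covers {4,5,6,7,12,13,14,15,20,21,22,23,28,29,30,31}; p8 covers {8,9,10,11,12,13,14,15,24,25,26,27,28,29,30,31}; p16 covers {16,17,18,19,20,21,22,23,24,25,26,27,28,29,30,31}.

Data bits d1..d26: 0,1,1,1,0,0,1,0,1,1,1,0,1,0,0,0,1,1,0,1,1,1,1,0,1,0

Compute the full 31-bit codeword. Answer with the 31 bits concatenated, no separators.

Place data at non-parity positions: p1 p2 0 p4 1 1 1 p8 0 0 1 0 1 1 1 p16 0 1 0 0 0 1 1 0 1 1 1 1 0 1 0
p1 (pos 1,3,5,7,9,11,13,15,17,19,21,23,25,27,29,31): XOR of data positions = 0⊕1⊕1⊕0⊕1⊕1⊕1⊕0⊕0⊕0⊕1⊕1⊕1⊕0⊕0 = 0
p2 (pos 2,3,6,7,10,11,14,15,18,19,22,23,26,27,30,31): XOR of data positions = 0⊕1⊕1⊕0⊕1⊕1⊕1⊕1⊕0⊕1⊕1⊕1⊕1⊕1⊕0 = 1
p4 (pos 4,5,6,7,12,13,14,15,20,21,22,23,28,29,30,31): XOR of data positions = 1⊕1⊕1⊕0⊕1⊕1⊕1⊕0⊕0⊕1⊕1⊕1⊕0⊕1⊕0 = 0
p8 (pos 8,9,10,11,12,13,14,15,24,25,26,27,28,29,30,31): XOR of data positions = 0⊕0⊕1⊕0⊕1⊕1⊕1⊕0⊕1⊕1⊕1⊕1⊕0⊕1⊕0 = 1
p16 (pos 16,17,18,19,20,21,22,23,24,25,26,27,28,29,30,31): XOR of data positions = 0⊕1⊕0⊕0⊕0⊕1⊕1⊕0⊕1⊕1⊕1⊕1⊕0⊕1⊕0 = 0
Codeword: 0100111100101110010001101111010

0100111100101110010001101111010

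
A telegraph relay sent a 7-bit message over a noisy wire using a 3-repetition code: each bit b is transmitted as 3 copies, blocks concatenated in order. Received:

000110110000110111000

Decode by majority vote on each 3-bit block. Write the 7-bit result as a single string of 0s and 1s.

Block 1 (000): 0 ones → 0
Block 2 (110): 2 ones → 1
Block 3 (110): 2 ones → 1
Block 4 (000): 0 ones → 0
Block 5 (110): 2 ones → 1
Block 6 (111): 3 ones → 1
Block 7 (000): 0 ones → 0

0110110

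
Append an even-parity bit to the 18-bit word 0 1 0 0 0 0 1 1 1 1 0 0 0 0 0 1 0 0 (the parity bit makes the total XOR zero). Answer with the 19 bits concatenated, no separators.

XOR of the 18 data bits: 0⊕1⊕0⊕0⊕0⊕0⊕1⊕1⊕1⊕1⊕0⊕0⊕0⊕0⊕0⊕1⊕0⊕0 = 0
Parity bit = 0 (so all 19 bits XOR to 0).

0100001111000001000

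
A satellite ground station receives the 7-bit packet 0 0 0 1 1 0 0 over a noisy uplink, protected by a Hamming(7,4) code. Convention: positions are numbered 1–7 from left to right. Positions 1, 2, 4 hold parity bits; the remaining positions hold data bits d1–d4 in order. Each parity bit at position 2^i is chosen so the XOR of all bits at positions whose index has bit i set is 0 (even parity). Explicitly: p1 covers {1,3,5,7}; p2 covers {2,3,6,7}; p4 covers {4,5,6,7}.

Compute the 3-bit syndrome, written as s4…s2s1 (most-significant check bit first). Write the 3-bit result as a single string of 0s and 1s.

s1 (pos 1,3,5,7): 0⊕0⊕1⊕0 = 1
s2 (pos 2,3,6,7): 0⊕0⊕0⊕0 = 0
s4 (pos 4,5,6,7): 1⊕1⊕0⊕0 = 0
Syndrome s4…s1 = 001 → error at position 1.

001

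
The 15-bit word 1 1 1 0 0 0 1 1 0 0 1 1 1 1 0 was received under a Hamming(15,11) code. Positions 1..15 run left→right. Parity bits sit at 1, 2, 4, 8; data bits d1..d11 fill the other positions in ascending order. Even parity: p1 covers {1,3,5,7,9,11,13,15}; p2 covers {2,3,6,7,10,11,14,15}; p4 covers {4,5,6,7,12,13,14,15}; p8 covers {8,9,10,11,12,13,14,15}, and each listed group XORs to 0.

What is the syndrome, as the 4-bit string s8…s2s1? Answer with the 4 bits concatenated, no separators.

s1 (pos 1,3,5,7,9,11,13,15): 1⊕1⊕0⊕1⊕0⊕1⊕1⊕0 = 1
s2 (pos 2,3,6,7,10,11,14,15): 1⊕1⊕0⊕1⊕0⊕1⊕1⊕0 = 1
s4 (pos 4,5,6,7,12,13,14,15): 0⊕0⊕0⊕1⊕1⊕1⊕1⊕0 = 0
s8 (pos 8,9,10,11,12,13,14,15): 1⊕0⊕0⊕1⊕1⊕1⊕1⊕0 = 1
Syndrome s8…s1 = 1011 → error at position 11.

1011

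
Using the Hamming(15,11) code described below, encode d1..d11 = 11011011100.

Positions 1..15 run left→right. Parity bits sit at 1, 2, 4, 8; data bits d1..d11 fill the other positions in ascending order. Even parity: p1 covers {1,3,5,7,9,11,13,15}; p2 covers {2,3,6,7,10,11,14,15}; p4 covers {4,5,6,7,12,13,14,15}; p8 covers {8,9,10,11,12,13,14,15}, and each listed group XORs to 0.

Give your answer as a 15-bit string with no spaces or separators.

011010101011100

Place data at non-parity positions: p1 p2 1 p4 1 0 1 p8 1 0 1 1 1 0 0
p1 (pos 1,3,5,7,9,11,13,15): XOR of data positions = 1⊕1⊕1⊕1⊕1⊕1⊕0 = 0
p2 (pos 2,3,6,7,10,11,14,15): XOR of data positions = 1⊕0⊕1⊕0⊕1⊕0⊕0 = 1
p4 (pos 4,5,6,7,12,13,14,15): XOR of data positions = 1⊕0⊕1⊕1⊕1⊕0⊕0 = 0
p8 (pos 8,9,10,11,12,13,14,15): XOR of data positions = 1⊕0⊕1⊕1⊕1⊕0⊕0 = 0
Codeword: 011010101011100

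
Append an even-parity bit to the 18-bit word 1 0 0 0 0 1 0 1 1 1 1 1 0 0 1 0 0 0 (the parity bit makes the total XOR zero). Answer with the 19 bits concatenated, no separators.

1000010111110010000

XOR of the 18 data bits: 1⊕0⊕0⊕0⊕0⊕1⊕0⊕1⊕1⊕1⊕1⊕1⊕0⊕0⊕1⊕0⊕0⊕0 = 0
Parity bit = 0 (so all 19 bits XOR to 0).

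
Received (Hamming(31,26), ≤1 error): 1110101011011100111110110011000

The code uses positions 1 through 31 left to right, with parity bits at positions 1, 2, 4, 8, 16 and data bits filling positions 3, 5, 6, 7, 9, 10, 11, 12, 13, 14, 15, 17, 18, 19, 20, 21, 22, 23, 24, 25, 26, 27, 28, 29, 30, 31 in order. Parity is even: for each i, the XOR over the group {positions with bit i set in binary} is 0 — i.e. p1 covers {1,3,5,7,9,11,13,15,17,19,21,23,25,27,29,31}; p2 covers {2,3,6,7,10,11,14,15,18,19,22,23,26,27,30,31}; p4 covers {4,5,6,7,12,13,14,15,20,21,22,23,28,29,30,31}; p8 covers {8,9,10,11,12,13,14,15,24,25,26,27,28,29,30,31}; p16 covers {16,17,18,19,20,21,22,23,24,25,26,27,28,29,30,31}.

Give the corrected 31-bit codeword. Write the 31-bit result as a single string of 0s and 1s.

s1 (pos 1,3,5,7,9,11,13,15,17,19,21,23,25,27,29,31): 1⊕1⊕1⊕1⊕1⊕0⊕1⊕0⊕1⊕1⊕1⊕1⊕0⊕1⊕0⊕0 = 1
s2 (pos 2,3,6,7,10,11,14,15,18,19,22,23,26,27,30,31): 1⊕1⊕0⊕1⊕1⊕0⊕1⊕0⊕1⊕1⊕0⊕1⊕0⊕1⊕0⊕0 = 1
s4 (pos 4,5,6,7,12,13,14,15,20,21,22,23,28,29,30,31): 0⊕1⊕0⊕1⊕1⊕1⊕1⊕0⊕1⊕1⊕0⊕1⊕1⊕0⊕0⊕0 = 1
s8 (pos 8,9,10,11,12,13,14,15,24,25,26,27,28,29,30,31): 0⊕1⊕1⊕0⊕1⊕1⊕1⊕0⊕1⊕0⊕0⊕1⊕1⊕0⊕0⊕0 = 0
s16 (pos 16,17,18,19,20,21,22,23,24,25,26,27,28,29,30,31): 0⊕1⊕1⊕1⊕1⊕1⊕0⊕1⊕1⊕0⊕0⊕1⊕1⊕0⊕0⊕0 = 1
Syndrome s16…s1 = 10111 → error at position 23.
Flip position 23: 1110101011011100111110110011000 → 1110101011011100111110010011000

1110101011011100111110010011000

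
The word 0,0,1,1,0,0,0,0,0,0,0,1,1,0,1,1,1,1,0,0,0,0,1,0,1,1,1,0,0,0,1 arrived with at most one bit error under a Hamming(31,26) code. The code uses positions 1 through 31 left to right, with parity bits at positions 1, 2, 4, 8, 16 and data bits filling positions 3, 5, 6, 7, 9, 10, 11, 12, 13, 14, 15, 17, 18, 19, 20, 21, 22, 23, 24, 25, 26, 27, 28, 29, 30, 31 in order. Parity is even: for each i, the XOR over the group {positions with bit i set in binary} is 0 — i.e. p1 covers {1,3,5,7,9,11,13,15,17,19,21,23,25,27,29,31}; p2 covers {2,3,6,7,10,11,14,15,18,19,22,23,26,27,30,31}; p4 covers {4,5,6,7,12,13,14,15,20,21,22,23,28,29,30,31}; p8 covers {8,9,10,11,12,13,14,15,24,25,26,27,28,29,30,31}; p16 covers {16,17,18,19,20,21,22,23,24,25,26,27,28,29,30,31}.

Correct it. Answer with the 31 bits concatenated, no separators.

0011000001011011110000101110001

s1 (pos 1,3,5,7,9,11,13,15,17,19,21,23,25,27,29,31): 0⊕1⊕0⊕0⊕0⊕0⊕1⊕1⊕1⊕0⊕0⊕1⊕1⊕1⊕0⊕1 = 0
s2 (pos 2,3,6,7,10,11,14,15,18,19,22,23,26,27,30,31): 0⊕1⊕0⊕0⊕0⊕0⊕0⊕1⊕1⊕0⊕0⊕1⊕1⊕1⊕0⊕1 = 1
s4 (pos 4,5,6,7,12,13,14,15,20,21,22,23,28,29,30,31): 1⊕0⊕0⊕0⊕1⊕1⊕0⊕1⊕0⊕0⊕0⊕1⊕0⊕0⊕0⊕1 = 0
s8 (pos 8,9,10,11,12,13,14,15,24,25,26,27,28,29,30,31): 0⊕0⊕0⊕0⊕1⊕1⊕0⊕1⊕0⊕1⊕1⊕1⊕0⊕0⊕0⊕1 = 1
s16 (pos 16,17,18,19,20,21,22,23,24,25,26,27,28,29,30,31): 1⊕1⊕1⊕0⊕0⊕0⊕0⊕1⊕0⊕1⊕1⊕1⊕0⊕0⊕0⊕1 = 0
Syndrome s16…s1 = 01010 → error at position 10.
Flip position 10: 0011000000011011110000101110001 → 0011000001011011110000101110001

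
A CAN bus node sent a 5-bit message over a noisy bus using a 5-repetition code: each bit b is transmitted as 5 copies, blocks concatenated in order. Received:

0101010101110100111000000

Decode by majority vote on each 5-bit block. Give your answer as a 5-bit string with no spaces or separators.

01110

Block 1 (01010): 2 ones → 0
Block 2 (10101): 3 ones → 1
Block 3 (11010): 3 ones → 1
Block 4 (01110): 3 ones → 1
Block 5 (00000): 0 ones → 0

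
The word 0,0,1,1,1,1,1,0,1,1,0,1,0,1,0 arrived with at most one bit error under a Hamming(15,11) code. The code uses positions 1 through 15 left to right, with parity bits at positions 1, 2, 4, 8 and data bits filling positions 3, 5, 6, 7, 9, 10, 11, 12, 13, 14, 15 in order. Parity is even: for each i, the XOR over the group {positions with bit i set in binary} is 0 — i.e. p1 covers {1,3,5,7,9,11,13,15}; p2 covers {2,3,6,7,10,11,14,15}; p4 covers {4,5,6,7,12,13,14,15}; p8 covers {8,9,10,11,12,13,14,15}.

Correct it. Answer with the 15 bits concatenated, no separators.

011111101101010

s1 (pos 1,3,5,7,9,11,13,15): 0⊕1⊕1⊕1⊕1⊕0⊕0⊕0 = 0
s2 (pos 2,3,6,7,10,11,14,15): 0⊕1⊕1⊕1⊕1⊕0⊕1⊕0 = 1
s4 (pos 4,5,6,7,12,13,14,15): 1⊕1⊕1⊕1⊕1⊕0⊕1⊕0 = 0
s8 (pos 8,9,10,11,12,13,14,15): 0⊕1⊕1⊕0⊕1⊕0⊕1⊕0 = 0
Syndrome s8…s1 = 0010 → error at position 2.
Flip position 2: 001111101101010 → 011111101101010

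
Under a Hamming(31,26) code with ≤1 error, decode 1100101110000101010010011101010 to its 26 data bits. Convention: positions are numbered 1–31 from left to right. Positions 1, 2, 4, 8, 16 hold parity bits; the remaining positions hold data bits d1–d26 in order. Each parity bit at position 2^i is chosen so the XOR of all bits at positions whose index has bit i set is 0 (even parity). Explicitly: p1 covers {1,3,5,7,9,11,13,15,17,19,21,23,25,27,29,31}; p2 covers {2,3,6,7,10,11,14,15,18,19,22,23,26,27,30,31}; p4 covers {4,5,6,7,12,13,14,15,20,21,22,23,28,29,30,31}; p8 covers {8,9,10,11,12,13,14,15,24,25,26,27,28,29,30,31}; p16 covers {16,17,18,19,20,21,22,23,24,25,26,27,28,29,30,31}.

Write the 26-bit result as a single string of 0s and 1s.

s1 (pos 1,3,5,7,9,11,13,15,17,19,21,23,25,27,29,31): 1⊕0⊕1⊕1⊕1⊕0⊕0⊕0⊕0⊕0⊕1⊕0⊕1⊕0⊕0⊕0 = 0
s2 (pos 2,3,6,7,10,11,14,15,18,19,22,23,26,27,30,31): 1⊕0⊕0⊕1⊕0⊕0⊕1⊕0⊕1⊕0⊕0⊕0⊕1⊕0⊕1⊕0 = 0
s4 (pos 4,5,6,7,12,13,14,15,20,21,22,23,28,29,30,31): 0⊕1⊕0⊕1⊕0⊕0⊕1⊕0⊕0⊕1⊕0⊕0⊕1⊕0⊕1⊕0 = 0
s8 (pos 8,9,10,11,12,13,14,15,24,25,26,27,28,29,30,31): 1⊕1⊕0⊕0⊕0⊕0⊕1⊕0⊕1⊕1⊕1⊕0⊕1⊕0⊕1⊕0 = 0
s16 (pos 16,17,18,19,20,21,22,23,24,25,26,27,28,29,30,31): 1⊕0⊕1⊕0⊕0⊕1⊕0⊕0⊕1⊕1⊕1⊕0⊕1⊕0⊕1⊕0 = 0
Syndrome s16…s1 = 00000 → no error.
Read data bits from positions 3,5,6,7,9,10,11,12,13,14,15,17,18,19,20,21,22,23,24,25,26,27,28,29,30,31: 01011000010010010011101010

01011000010010010011101010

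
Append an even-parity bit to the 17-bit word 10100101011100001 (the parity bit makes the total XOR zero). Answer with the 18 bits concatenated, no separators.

XOR of the 17 data bits: 1⊕0⊕1⊕0⊕0⊕1⊕0⊕1⊕0⊕1⊕1⊕1⊕0⊕0⊕0⊕0⊕1 = 0
Parity bit = 0 (so all 18 bits XOR to 0).

101001010111000010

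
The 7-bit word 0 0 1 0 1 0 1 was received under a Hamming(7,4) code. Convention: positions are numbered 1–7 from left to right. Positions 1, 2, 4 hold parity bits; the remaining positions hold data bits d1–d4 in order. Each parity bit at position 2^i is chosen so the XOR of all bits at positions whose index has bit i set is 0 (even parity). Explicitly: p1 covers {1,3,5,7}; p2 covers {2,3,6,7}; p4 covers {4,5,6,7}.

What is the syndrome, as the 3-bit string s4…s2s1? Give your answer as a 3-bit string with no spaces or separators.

s1 (pos 1,3,5,7): 0⊕1⊕1⊕1 = 1
s2 (pos 2,3,6,7): 0⊕1⊕0⊕1 = 0
s4 (pos 4,5,6,7): 0⊕1⊕0⊕1 = 0
Syndrome s4…s1 = 001 → error at position 1.

001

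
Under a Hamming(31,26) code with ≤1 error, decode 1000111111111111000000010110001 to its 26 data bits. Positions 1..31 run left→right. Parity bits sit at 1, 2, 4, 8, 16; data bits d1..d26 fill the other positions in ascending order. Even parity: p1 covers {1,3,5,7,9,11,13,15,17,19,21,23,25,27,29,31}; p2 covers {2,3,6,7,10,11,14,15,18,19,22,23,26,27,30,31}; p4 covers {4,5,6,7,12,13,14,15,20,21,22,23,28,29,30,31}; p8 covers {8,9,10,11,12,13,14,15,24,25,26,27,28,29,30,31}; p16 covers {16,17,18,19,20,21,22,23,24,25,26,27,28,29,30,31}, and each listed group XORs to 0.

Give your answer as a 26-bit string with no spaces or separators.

s1 (pos 1,3,5,7,9,11,13,15,17,19,21,23,25,27,29,31): 1⊕0⊕1⊕1⊕1⊕1⊕1⊕1⊕0⊕0⊕0⊕0⊕0⊕1⊕0⊕1 = 1
s2 (pos 2,3,6,7,10,11,14,15,18,19,22,23,26,27,30,31): 0⊕0⊕1⊕1⊕1⊕1⊕1⊕1⊕0⊕0⊕0⊕0⊕1⊕1⊕0⊕1 = 1
s4 (pos 4,5,6,7,12,13,14,15,20,21,22,23,28,29,30,31): 0⊕1⊕1⊕1⊕1⊕1⊕1⊕1⊕0⊕0⊕0⊕0⊕0⊕0⊕0⊕1 = 0
s8 (pos 8,9,10,11,12,13,14,15,24,25,26,27,28,29,30,31): 1⊕1⊕1⊕1⊕1⊕1⊕1⊕1⊕1⊕0⊕1⊕1⊕0⊕0⊕0⊕1 = 0
s16 (pos 16,17,18,19,20,21,22,23,24,25,26,27,28,29,30,31): 1⊕0⊕0⊕0⊕0⊕0⊕0⊕0⊕1⊕0⊕1⊕1⊕0⊕0⊕0⊕1 = 1
Syndrome s16…s1 = 10011 → error at position 19.
Flip position 19: 1000111111111111000000010110001 → 1000111111111111001000010110001
Read data bits from positions 3,5,6,7,9,10,11,12,13,14,15,17,18,19,20,21,22,23,24,25,26,27,28,29,30,31: 01111111111001000010110001

01111111111001000010110001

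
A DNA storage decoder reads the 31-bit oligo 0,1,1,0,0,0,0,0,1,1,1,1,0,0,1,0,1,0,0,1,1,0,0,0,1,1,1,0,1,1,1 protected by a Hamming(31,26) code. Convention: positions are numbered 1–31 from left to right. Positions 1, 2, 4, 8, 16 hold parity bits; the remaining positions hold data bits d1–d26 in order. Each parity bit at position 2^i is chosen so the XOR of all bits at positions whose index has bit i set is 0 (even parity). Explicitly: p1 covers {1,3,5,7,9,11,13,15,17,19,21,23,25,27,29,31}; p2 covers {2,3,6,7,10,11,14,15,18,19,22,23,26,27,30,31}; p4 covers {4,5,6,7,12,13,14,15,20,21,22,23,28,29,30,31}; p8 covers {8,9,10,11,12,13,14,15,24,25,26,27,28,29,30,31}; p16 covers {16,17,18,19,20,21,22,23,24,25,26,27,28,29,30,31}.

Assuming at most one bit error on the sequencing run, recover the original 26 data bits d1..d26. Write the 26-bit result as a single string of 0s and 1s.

s1 (pos 1,3,5,7,9,11,13,15,17,19,21,23,25,27,29,31): 0⊕1⊕0⊕0⊕1⊕1⊕0⊕1⊕1⊕0⊕1⊕0⊕1⊕1⊕1⊕1 = 0
s2 (pos 2,3,6,7,10,11,14,15,18,19,22,23,26,27,30,31): 1⊕1⊕0⊕0⊕1⊕1⊕0⊕1⊕0⊕0⊕0⊕0⊕1⊕1⊕1⊕1 = 1
s4 (pos 4,5,6,7,12,13,14,15,20,21,22,23,28,29,30,31): 0⊕0⊕0⊕0⊕1⊕0⊕0⊕1⊕1⊕1⊕0⊕0⊕0⊕1⊕1⊕1 = 1
s8 (pos 8,9,10,11,12,13,14,15,24,25,26,27,28,29,30,31): 0⊕1⊕1⊕1⊕1⊕0⊕0⊕1⊕0⊕1⊕1⊕1⊕0⊕1⊕1⊕1 = 1
s16 (pos 16,17,18,19,20,21,22,23,24,25,26,27,28,29,30,31): 0⊕1⊕0⊕0⊕1⊕1⊕0⊕0⊕0⊕1⊕1⊕1⊕0⊕1⊕1⊕1 = 1
Syndrome s16…s1 = 11110 → error at position 30.
Flip position 30: 0110000011110010100110001110111 → 0110000011110010100110001110101
Read data bits from positions 3,5,6,7,9,10,11,12,13,14,15,17,18,19,20,21,22,23,24,25,26,27,28,29,30,31: 10001111001100110001110101

10001111001100110001110101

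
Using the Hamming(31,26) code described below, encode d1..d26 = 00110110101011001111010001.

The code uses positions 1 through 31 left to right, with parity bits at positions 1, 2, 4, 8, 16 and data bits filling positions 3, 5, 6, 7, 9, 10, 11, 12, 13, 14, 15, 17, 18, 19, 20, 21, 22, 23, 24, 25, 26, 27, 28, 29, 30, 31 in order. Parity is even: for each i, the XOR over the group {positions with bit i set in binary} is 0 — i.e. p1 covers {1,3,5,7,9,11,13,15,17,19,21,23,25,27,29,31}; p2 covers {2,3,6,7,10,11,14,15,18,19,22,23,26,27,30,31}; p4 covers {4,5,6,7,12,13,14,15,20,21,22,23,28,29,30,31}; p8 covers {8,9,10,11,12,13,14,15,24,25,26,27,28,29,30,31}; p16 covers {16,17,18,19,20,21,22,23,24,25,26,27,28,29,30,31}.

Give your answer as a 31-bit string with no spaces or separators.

Place data at non-parity positions: p1 p2 0 p4 0 1 1 p8 0 1 1 0 1 0 1 p16 0 1 1 0 0 1 1 1 1 0 1 0 0 0 1
p1 (pos 1,3,5,7,9,11,13,15,17,19,21,23,25,27,29,31): XOR of data positions = 0⊕0⊕1⊕0⊕1⊕1⊕1⊕0⊕1⊕0⊕1⊕1⊕1⊕0⊕1 = 1
p2 (pos 2,3,6,7,10,11,14,15,18,19,22,23,26,27,30,31): XOR of data positions = 0⊕1⊕1⊕1⊕1⊕0⊕1⊕1⊕1⊕1⊕1⊕0⊕1⊕0⊕1 = 1
p4 (pos 4,5,6,7,12,13,14,15,20,21,22,23,28,29,30,31): XOR of data positions = 0⊕1⊕1⊕0⊕1⊕0⊕1⊕0⊕0⊕1⊕1⊕0⊕0⊕0⊕1 = 1
p8 (pos 8,9,10,11,12,13,14,15,24,25,26,27,28,29,30,31): XOR of data positions = 0⊕1⊕1⊕0⊕1⊕0⊕1⊕1⊕1⊕0⊕1⊕0⊕0⊕0⊕1 = 0
p16 (pos 16,17,18,19,20,21,22,23,24,25,26,27,28,29,30,31): XOR of data positions = 0⊕1⊕1⊕0⊕0⊕1⊕1⊕1⊕1⊕0⊕1⊕0⊕0⊕0⊕1 = 0
Codeword: 1101011001101010011001111010001

1101011001101010011001111010001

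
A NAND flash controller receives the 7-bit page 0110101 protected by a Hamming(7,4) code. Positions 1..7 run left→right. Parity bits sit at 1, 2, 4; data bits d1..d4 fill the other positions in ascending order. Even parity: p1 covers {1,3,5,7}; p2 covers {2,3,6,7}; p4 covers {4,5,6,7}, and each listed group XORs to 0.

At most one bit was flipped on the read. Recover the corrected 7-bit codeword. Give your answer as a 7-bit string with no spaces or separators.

s1 (pos 1,3,5,7): 0⊕1⊕1⊕1 = 1
s2 (pos 2,3,6,7): 1⊕1⊕0⊕1 = 1
s4 (pos 4,5,6,7): 0⊕1⊕0⊕1 = 0
Syndrome s4…s1 = 011 → error at position 3.
Flip position 3: 0110101 → 0100101

0100101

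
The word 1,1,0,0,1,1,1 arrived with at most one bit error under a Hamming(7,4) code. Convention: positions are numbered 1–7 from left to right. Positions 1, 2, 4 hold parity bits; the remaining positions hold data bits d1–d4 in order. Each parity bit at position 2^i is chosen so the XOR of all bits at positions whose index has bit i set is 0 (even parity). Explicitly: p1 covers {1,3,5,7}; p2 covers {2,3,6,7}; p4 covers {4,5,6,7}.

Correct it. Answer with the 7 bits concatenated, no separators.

1100110

s1 (pos 1,3,5,7): 1⊕0⊕1⊕1 = 1
s2 (pos 2,3,6,7): 1⊕0⊕1⊕1 = 1
s4 (pos 4,5,6,7): 0⊕1⊕1⊕1 = 1
Syndrome s4…s1 = 111 → error at position 7.
Flip position 7: 1100111 → 1100110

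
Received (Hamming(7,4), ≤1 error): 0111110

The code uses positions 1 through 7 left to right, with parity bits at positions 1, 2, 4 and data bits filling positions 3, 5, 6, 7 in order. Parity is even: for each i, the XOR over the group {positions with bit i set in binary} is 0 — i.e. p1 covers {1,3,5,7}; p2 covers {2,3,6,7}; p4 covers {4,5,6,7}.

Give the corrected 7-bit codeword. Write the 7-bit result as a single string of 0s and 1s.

s1 (pos 1,3,5,7): 0⊕1⊕1⊕0 = 0
s2 (pos 2,3,6,7): 1⊕1⊕1⊕0 = 1
s4 (pos 4,5,6,7): 1⊕1⊕1⊕0 = 1
Syndrome s4…s1 = 110 → error at position 6.
Flip position 6: 0111110 → 0111100

0111100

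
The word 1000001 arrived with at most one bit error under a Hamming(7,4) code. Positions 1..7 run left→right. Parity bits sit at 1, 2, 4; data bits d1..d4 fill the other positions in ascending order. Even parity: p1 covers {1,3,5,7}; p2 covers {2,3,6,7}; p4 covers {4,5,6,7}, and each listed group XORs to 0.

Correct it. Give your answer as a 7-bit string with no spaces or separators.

1000011

s1 (pos 1,3,5,7): 1⊕0⊕0⊕1 = 0
s2 (pos 2,3,6,7): 0⊕0⊕0⊕1 = 1
s4 (pos 4,5,6,7): 0⊕0⊕0⊕1 = 1
Syndrome s4…s1 = 110 → error at position 6.
Flip position 6: 1000001 → 1000011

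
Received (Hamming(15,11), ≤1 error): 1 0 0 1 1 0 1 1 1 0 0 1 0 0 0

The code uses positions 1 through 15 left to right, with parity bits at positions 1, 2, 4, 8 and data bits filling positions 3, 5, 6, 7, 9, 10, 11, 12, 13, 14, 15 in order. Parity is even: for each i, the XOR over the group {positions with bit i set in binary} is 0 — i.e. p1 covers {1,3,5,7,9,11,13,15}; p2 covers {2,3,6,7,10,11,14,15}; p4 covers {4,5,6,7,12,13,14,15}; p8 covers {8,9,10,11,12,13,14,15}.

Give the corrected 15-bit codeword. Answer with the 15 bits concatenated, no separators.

100110111101000

s1 (pos 1,3,5,7,9,11,13,15): 1⊕0⊕1⊕1⊕1⊕0⊕0⊕0 = 0
s2 (pos 2,3,6,7,10,11,14,15): 0⊕0⊕0⊕1⊕0⊕0⊕0⊕0 = 1
s4 (pos 4,5,6,7,12,13,14,15): 1⊕1⊕0⊕1⊕1⊕0⊕0⊕0 = 0
s8 (pos 8,9,10,11,12,13,14,15): 1⊕1⊕0⊕0⊕1⊕0⊕0⊕0 = 1
Syndrome s8…s1 = 1010 → error at position 10.
Flip position 10: 100110111001000 → 100110111101000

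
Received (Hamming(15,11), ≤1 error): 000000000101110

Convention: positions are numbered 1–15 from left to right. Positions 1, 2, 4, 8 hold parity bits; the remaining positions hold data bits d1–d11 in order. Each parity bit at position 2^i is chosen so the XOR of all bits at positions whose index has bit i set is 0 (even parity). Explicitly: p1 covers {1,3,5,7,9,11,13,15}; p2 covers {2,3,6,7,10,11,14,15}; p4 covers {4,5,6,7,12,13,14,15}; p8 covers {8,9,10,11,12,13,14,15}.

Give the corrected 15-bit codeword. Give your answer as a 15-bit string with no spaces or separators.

s1 (pos 1,3,5,7,9,11,13,15): 0⊕0⊕0⊕0⊕0⊕0⊕1⊕0 = 1
s2 (pos 2,3,6,7,10,11,14,15): 0⊕0⊕0⊕0⊕1⊕0⊕1⊕0 = 0
s4 (pos 4,5,6,7,12,13,14,15): 0⊕0⊕0⊕0⊕1⊕1⊕1⊕0 = 1
s8 (pos 8,9,10,11,12,13,14,15): 0⊕0⊕1⊕0⊕1⊕1⊕1⊕0 = 0
Syndrome s8…s1 = 0101 → error at position 5.
Flip position 5: 000000000101110 → 000010000101110

000010000101110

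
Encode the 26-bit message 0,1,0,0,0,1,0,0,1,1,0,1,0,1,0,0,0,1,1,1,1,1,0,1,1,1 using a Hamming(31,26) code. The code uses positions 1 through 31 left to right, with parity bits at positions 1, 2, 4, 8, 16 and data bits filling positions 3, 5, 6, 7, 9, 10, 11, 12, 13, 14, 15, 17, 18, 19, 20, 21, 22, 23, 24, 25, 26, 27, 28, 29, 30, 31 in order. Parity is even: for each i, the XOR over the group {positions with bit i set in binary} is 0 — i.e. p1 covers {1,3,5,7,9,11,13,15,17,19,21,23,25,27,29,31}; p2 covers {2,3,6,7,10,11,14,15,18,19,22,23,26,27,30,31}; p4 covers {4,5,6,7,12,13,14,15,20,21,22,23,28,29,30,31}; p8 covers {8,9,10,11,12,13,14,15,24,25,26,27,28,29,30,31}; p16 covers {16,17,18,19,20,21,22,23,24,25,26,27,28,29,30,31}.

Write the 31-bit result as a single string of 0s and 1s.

1001100001001100101000111110111

Place data at non-parity positions: p1 p2 0 p4 1 0 0 p8 0 1 0 0 1 1 0 p16 1 0 1 0 0 0 1 1 1 1 1 0 1 1 1
p1 (pos 1,3,5,7,9,11,13,15,17,19,21,23,25,27,29,31): XOR of data positions = 0⊕1⊕0⊕0⊕0⊕1⊕0⊕1⊕1⊕0⊕1⊕1⊕1⊕1⊕1 = 1
p2 (pos 2,3,6,7,10,11,14,15,18,19,22,23,26,27,30,31): XOR of data positions = 0⊕0⊕0⊕1⊕0⊕1⊕0⊕0⊕1⊕0⊕1⊕1⊕1⊕1⊕1 = 0
p4 (pos 4,5,6,7,12,13,14,15,20,21,22,23,28,29,30,31): XOR of data positions = 1⊕0⊕0⊕0⊕1⊕1⊕0⊕0⊕0⊕0⊕1⊕0⊕1⊕1⊕1 = 1
p8 (pos 8,9,10,11,12,13,14,15,24,25,26,27,28,29,30,31): XOR of data positions = 0⊕1⊕0⊕0⊕1⊕1⊕0⊕1⊕1⊕1⊕1⊕0⊕1⊕1⊕1 = 0
p16 (pos 16,17,18,19,20,21,22,23,24,25,26,27,28,29,30,31): XOR of data positions = 1⊕0⊕1⊕0⊕0⊕0⊕1⊕1⊕1⊕1⊕1⊕0⊕1⊕1⊕1 = 0
Codeword: 1001100001001100101000111110111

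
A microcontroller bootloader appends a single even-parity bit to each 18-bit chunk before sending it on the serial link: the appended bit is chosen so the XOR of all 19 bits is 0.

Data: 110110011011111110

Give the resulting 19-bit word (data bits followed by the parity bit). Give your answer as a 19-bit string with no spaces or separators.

XOR of the 18 data bits: 1⊕1⊕0⊕1⊕1⊕0⊕0⊕1⊕1⊕0⊕1⊕1⊕1⊕1⊕1⊕1⊕1⊕0 = 1
Parity bit = 1 (so all 19 bits XOR to 0).

1101100110111111101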